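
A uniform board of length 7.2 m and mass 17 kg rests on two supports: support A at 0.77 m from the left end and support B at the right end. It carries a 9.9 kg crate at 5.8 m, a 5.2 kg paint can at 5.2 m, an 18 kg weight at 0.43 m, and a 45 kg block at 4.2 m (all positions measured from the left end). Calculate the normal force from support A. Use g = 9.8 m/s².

R_A ≈ 522 N

Taking torques about support B:
Beam weight: 17 × 9.8 = 166.6 N down at 3.6 m → arm 3.6 m, τ = 166.6 × 3.6 = 599.8 N·m counterclockwise.
Crate: 9.9 × 9.8 = 97.02 N down at 5.8 m → arm 1.4 m, τ = 97.02 × 1.4 = 135.8 N·m counterclockwise.
Paint can: 5.2 × 9.8 = 50.96 N down at 5.2 m → arm 2 m, τ = 50.96 × 2 = 101.9 N·m counterclockwise.
Weight: 18 × 9.8 = 176.4 N down at 0.43 m → arm 6.77 m, τ = 176.4 × 6.77 = 1194 N·m counterclockwise.
Block: 45 × 9.8 = 441 N down at 4.2 m → arm 3 m, τ = 441 × 3 = 1323 N·m counterclockwise.
Net load moment about support B = 3354 N·m counterclockwise.
Reaction R at support A is upward at 0.77 m, arm 6.43 m → moment R × 6.43 clockwise.
For rotational equilibrium, R × 6.43 = 3354, so R = 522 N.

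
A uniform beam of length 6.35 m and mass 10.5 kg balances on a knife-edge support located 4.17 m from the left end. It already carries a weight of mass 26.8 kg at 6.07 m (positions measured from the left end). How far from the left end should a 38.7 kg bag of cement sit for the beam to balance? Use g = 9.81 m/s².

x ≈ 3.12 m from the left end

Taking torques about the knife-edge support (at 4.17 m from the left end):
Beam weight: 10.5 × 9.81 = 103 N down at 3.175 m → arm 0.995 m, τ = 103 × 0.995 = 102.5 N·m counterclockwise.
Weight: 26.8 × 9.81 = 262.9 N down at 6.07 m → arm 1.9 m, τ = 262.9 × 1.9 = 499.5 N·m clockwise.
Net moment of existing loads = 397 N·m clockwise.
The bag of cement weighs 38.7 × 9.81 = 379.6 N and must supply an equal counterclockwise moment, so its lever arm about the knife-edge support is 397 / 379.6 = 1.05 m.
That puts it at 4.17 − 1.05 = 3.12 m from the left end.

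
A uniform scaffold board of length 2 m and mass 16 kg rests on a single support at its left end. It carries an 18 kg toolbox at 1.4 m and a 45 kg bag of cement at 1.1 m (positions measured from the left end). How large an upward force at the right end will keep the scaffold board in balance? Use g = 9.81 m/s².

Take moments about the left end.
Beam weight: 16 × 9.81 = 157 N down at 1 m → arm 1 m, τ = 157 × 1 = 157 N·m clockwise.
Toolbox: 18 × 9.81 = 176.6 N down at 1.4 m → arm 1.4 m, τ = 176.6 × 1.4 = 247.2 N·m clockwise.
Bag of cement: 45 × 9.81 = 441.5 N down at 1.1 m → arm 1.1 m, τ = 441.5 × 1.1 = 485.7 N·m clockwise.
Net moment of the loads = 889.9 N·m clockwise.
The upward force F acts at the right end, arm 2 m, giving F × 2 counterclockwise.
For rotational equilibrium, F × 2 = 889.9, so F = 889.9 / 2 = 445 N.

F ≈ 445 N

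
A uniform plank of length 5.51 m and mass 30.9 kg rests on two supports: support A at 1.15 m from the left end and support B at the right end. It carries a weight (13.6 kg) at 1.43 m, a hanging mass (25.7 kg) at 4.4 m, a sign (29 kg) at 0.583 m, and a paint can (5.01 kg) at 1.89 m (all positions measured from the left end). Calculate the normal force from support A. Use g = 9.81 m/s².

Choose support B as the axis so its reaction then has zero moment arm.
Beam weight: 30.9 × 9.81 = 303.1 N down at 2.755 m → arm 2.755 m, τ = 303.1 × 2.755 = 835 N·m counterclockwise.
Weight: 13.6 × 9.81 = 133.4 N down at 1.43 m → arm 4.08 m, τ = 133.4 × 4.08 = 544.3 N·m counterclockwise.
Hanging mass: 25.7 × 9.81 = 252.1 N down at 4.4 m → arm 1.11 m, τ = 252.1 × 1.11 = 279.8 N·m counterclockwise.
Sign: 29 × 9.81 = 284.5 N down at 0.583 m → arm 4.927 m, τ = 284.5 × 4.927 = 1402 N·m counterclockwise.
Paint can: 5.01 × 9.81 = 49.15 N down at 1.89 m → arm 3.62 m, τ = 49.15 × 3.62 = 177.9 N·m counterclockwise.
Net load moment about support B = 3239 N·m counterclockwise.
Reaction R at support A is upward at 1.15 m, arm 4.36 m → moment R × 4.36 clockwise.
Balancing moments: R × 4.36 = 3239, giving R = 743 N.

R_A ≈ 743 N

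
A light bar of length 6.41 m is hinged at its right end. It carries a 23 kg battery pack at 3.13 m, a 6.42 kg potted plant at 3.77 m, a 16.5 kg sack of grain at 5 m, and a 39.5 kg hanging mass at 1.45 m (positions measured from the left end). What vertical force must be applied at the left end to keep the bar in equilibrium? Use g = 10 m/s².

F ≈ 486 N

Sum moments about the right end (the unknown pivot reaction has zero arm there).
Battery pack: 23 × 10 = 230 N down at 3.13 m → arm 3.28 m, τ = 230 × 3.28 = 754.4 N·m counterclockwise.
Potted plant: 6.42 × 10 = 64.2 N down at 3.77 m → arm 2.64 m, τ = 64.2 × 2.64 = 169.5 N·m counterclockwise.
Sack of grain: 16.5 × 10 = 165 N down at 5 m → arm 1.41 m, τ = 165 × 1.41 = 232.6 N·m counterclockwise.
Hanging mass: 39.5 × 10 = 395 N down at 1.45 m → arm 4.96 m, τ = 395 × 4.96 = 1959 N·m counterclockwise.
Net moment of the loads = 3116 N·m counterclockwise.
The upward force F acts at the left end, arm 6.41 m, giving F × 6.41 clockwise.
Balancing moments: F × 6.41 = 3116, giving F = 3116 / 6.41 = 486 N.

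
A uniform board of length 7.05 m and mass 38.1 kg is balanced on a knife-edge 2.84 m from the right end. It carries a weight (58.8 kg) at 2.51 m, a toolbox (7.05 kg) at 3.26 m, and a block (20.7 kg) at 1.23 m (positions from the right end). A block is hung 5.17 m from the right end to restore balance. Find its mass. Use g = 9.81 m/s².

m ≈ 10.2 kg

Take moments about the knife-edge (at 2.84 m from the right end).
Beam weight: 38.1 × 9.81 = 373.8 N down at 3.525 m → arm 0.685 m, τ = 373.8 × 0.685 = 256.1 N·m counterclockwise.
Weight: 58.8 × 9.81 = 576.8 N down at 2.51 m → arm 0.33 m, τ = 576.8 × 0.33 = 190.3 N·m clockwise.
Toolbox: 7.05 × 9.81 = 69.16 N down at 3.26 m → arm 0.42 m, τ = 69.16 × 0.42 = 29.05 N·m counterclockwise.
Block: 20.7 × 9.81 = 203.1 N down at 1.23 m → arm 1.61 m, τ = 203.1 × 1.61 = 327 N·m clockwise.
Net moment of known loads = 232.1 N·m clockwise.
An unknown mass m at 5.17 m has arm 2.33 m; its moment is m·g·2.33 counterclockwise.
Balancing moments: m × 9.81 × 2.33 = 232.1, giving m = 232.1 / (9.81 × 2.33) = 10.2 kg.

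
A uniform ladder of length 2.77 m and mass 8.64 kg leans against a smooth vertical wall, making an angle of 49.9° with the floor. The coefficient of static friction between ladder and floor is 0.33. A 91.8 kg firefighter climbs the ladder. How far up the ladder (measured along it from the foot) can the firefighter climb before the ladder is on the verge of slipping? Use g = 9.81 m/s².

d ≈ 1.06 m

Take moments about the foot of the ladder.
Ladder weight 8.64×9.81 = 84.76 N acts at 1.385 m along the ladder; its horizontal arm is 1.385·cos49.9° = 0.8921 m → τ = 75.61 N·m clockwise.
Firefighter weight 91.8×9.81 = 900.6 N at distance d → arm d·cos49.9° → τ = 900.6·d·0.6441 clockwise.
Wall normal N at the top has arm L sinθ = 2.119 m counterclockwise, so Στ = 0 gives N·2.119 = 75.61 + 580.1·d.
ΣFy = 0 ⇒ N_floor = 985.4 N, so the maximum friction is μ_s·N_floor = 0.33×985.4 = 325.2 N. ΣFx = 0 ⇒ N_wall = f, so at the slipping point N = 325.2 N.
Substituting: 325.2×2.119 = 75.61 + 580.1·d ⇒ d = (689.1 − 75.61) / 580.1 = 1.06 m.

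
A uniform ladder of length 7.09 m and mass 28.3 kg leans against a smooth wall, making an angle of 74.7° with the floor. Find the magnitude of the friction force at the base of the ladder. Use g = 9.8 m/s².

f ≈ 37.9 N

Taking torques about the foot of the ladder:
Ladder weight 28.3×9.8 = 277.3 N acts at 3.545 m along the ladder; its horizontal arm is 3.545·cos74.7° = 0.9354 m → τ = 259.4 N·m clockwise.
Wall normal N acts horizontally at the top; its moment arm is the height L sinθ = 7.09·sin74.7° = 6.839 m, counterclockwise.
Balancing moments: N × 6.839 = 259.4, giving N = 37.9 N.
ΣFx = 0: friction at the foot balances the wall's push, so f = N_wall = 37.9 N.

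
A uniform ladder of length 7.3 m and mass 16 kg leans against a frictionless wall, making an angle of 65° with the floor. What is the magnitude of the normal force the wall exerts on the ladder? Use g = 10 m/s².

Take moments about the foot of the ladder.
Ladder weight 16×10 = 160 N acts at 3.65 m along the ladder; its horizontal arm is 3.65·cos65° = 1.543 m → τ = 246.9 N·m clockwise.
Wall normal N acts horizontally at the top; its moment arm is the height L sinθ = 7.3·sin65° = 6.616 m, counterclockwise.
Balancing moments: N × 6.616 = 246.9, giving N = 37.3 N.

N_wall ≈ 37.3 N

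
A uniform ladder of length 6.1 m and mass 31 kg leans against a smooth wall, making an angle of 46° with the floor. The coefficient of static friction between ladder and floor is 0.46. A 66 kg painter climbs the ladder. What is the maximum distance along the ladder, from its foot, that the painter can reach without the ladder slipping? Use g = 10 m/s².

d ≈ 2.84 m

Sum moments about the foot of the ladder (the floor normal and friction both act there and drop out).
Ladder weight 31×10 = 310 N acts at 3.05 m along the ladder; its horizontal arm is 3.05·cos46° = 2.119 m → τ = 656.9 N·m clockwise.
Painter weight 66×10 = 660 N at distance d → arm d·cos46° → τ = 660·d·0.6947 clockwise.
Wall normal N at the top has arm L sinθ = 4.388 m counterclockwise, so Στ = 0 gives N·4.388 = 656.9 + 458.5·d.
ΣFy = 0 ⇒ N_floor = 970 N, so the maximum friction is μ_s·N_floor = 0.46×970 = 446.2 N. ΣFx = 0 ⇒ N_wall = f, so at the slipping point N = 446.2 N.
Substituting: 446.2×4.388 = 656.9 + 458.5·d ⇒ d = (1958 − 656.9) / 458.5 = 2.84 m.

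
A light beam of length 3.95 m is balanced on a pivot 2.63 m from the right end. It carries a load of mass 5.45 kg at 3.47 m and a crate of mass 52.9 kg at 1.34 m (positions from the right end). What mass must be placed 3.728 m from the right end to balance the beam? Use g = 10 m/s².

m ≈ 58 kg

About the pivot (at 2.63 m from the right end):
Load: 5.45 × 10 = 54.5 N down at 3.47 m → arm 0.84 m, τ = 54.5 × 0.84 = 45.78 N·m counterclockwise.
Crate: 52.9 × 10 = 529 N down at 1.34 m → arm 1.29 m, τ = 529 × 1.29 = 682.4 N·m clockwise.
Net moment of known loads = 636.6 N·m clockwise.
An unknown mass m at 3.728 m has arm 1.098 m; its moment is m·g·1.098 counterclockwise.
Στ = 0 ⇒ m × 10 × 1.098 = 636.6 ⇒ m = 636.6 / (10 × 1.098) = 58 kg.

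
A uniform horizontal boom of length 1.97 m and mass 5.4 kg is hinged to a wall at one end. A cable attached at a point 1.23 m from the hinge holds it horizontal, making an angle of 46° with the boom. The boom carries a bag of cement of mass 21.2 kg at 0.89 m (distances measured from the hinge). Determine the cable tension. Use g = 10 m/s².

T ≈ 273 N

Sum moments about the hinge (the unknown hinge reaction has zero arm there).
Beam weight: 5.4 × 10 = 54 N down at 0.985 m → arm 0.985 m, τ = 54 × 0.985 = 53.19 N·m clockwise.
Bag of cement: 21.2 × 10 = 212 N down at 0.89 m → arm 0.89 m, τ = 212 × 0.89 = 188.7 N·m clockwise.
Total clockwise load moment = 241.9 N·m.
The cable tension T acts at 1.23 m; only its component perpendicular to the boom, T sinθ, produces torque. sin 46° = 0.7193.
Balancing moments: T × 1.23 × 0.7193 = 241.9, giving T = 241.9 / 0.8847 = 273 N.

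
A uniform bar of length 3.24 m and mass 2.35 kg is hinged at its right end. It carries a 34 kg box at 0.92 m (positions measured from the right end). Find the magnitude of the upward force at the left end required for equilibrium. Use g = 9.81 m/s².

Taking torques about the right end:
Beam weight: 2.35 × 9.81 = 23.05 N down at 1.62 m → arm 1.62 m, τ = 23.05 × 1.62 = 37.34 N·m counterclockwise.
Box: 34 × 9.81 = 333.5 N down at 0.92 m → arm 0.92 m, τ = 333.5 × 0.92 = 306.8 N·m counterclockwise.
Net moment of the loads = 344.1 N·m counterclockwise.
The upward force F acts at the left end, arm 3.24 m, giving F × 3.24 clockwise.
Setting net torque to zero: F × 3.24 = 344.1 → F = 344.1 / 3.24 = 106 N.

F ≈ 106 N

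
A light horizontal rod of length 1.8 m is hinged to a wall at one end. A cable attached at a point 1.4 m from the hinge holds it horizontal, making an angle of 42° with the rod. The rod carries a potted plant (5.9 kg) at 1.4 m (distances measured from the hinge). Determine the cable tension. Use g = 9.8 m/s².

Taking torques about the hinge:
Potted plant: 5.9 × 9.8 = 57.82 N down at 1.4 m → arm 1.4 m, τ = 57.82 × 1.4 = 80.95 N·m clockwise.
Total clockwise load moment = 80.95 N·m.
The cable tension T acts at 1.4 m; only its component perpendicular to the rod, T sinθ, produces torque. sin 42° = 0.6691.
Setting net torque to zero: T × 1.4 × 0.6691 = 80.95 → T = 80.95 / 0.9367 = 86.4 N.

T ≈ 86.4 N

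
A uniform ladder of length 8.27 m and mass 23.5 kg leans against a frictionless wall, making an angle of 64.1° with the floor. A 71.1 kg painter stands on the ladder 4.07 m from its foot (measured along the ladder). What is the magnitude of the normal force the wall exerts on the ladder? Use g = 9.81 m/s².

N_wall ≈ 223 N

About the foot of the ladder:
Ladder weight 23.5×9.81 = 230.5 N acts at 4.135 m along the ladder; its horizontal arm is 4.135·cos64.1° = 1.806 m → τ = 416.3 N·m clockwise.
Painter: 71.1×9.81 = 697.5 N at 4.07 m → arm 1.778 m → τ = 1240 N·m clockwise.
Wall normal N acts horizontally at the top; its moment arm is the height L sinθ = 8.27·sin64.1° = 7.439 m, counterclockwise.
Setting net torque to zero: N × 7.439 = 1656 → N = 223 N.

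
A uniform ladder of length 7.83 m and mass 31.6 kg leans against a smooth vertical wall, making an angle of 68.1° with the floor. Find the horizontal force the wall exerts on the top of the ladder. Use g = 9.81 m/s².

N_wall ≈ 62.3 N

Choose the foot of the ladder as the axis so the floor normal and friction both act there and drop out.
Ladder weight 31.6×9.81 = 310 N acts at 3.915 m along the ladder; its horizontal arm is 3.915·cos68.1° = 1.46 m → τ = 452.6 N·m clockwise.
Wall normal N acts horizontally at the top; its moment arm is the height L sinθ = 7.83·sin68.1° = 7.265 m, counterclockwise.
Balancing moments: N × 7.265 = 452.6, giving N = 62.3 N.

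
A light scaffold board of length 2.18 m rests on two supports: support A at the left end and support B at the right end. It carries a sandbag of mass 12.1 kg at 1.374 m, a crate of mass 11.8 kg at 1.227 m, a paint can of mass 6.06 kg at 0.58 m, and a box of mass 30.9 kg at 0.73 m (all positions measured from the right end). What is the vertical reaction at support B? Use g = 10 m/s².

Take moments about support A.
Sandbag: 12.1 × 10 = 121 N down at 1.374 m → arm 0.806 m, τ = 121 × 0.806 = 97.53 N·m clockwise.
Crate: 11.8 × 10 = 118 N down at 1.227 m → arm 0.953 m, τ = 118 × 0.953 = 112.5 N·m clockwise.
Paint can: 6.06 × 10 = 60.6 N down at 0.58 m → arm 1.6 m, τ = 60.6 × 1.6 = 96.96 N·m clockwise.
Box: 30.9 × 10 = 309 N down at 0.73 m → arm 1.45 m, τ = 309 × 1.45 = 448.1 N·m clockwise.
Net load moment about support A = 755.1 N·m clockwise.
Reaction R at support B is upward at 0 m, arm 2.18 m → moment R × 2.18 counterclockwise.
Στ = 0 ⇒ R × 2.18 = 755.1 ⇒ R = 346 N.

R_B ≈ 346 N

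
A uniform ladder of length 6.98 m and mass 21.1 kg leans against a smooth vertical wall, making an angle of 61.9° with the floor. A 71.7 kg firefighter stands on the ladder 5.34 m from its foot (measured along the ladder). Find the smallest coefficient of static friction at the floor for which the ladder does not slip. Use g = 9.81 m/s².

Sum moments about the foot of the ladder (the floor normal and friction both act there and drop out).
Ladder weight 21.1×9.81 = 207 N acts at 3.49 m along the ladder; its horizontal arm is 3.49·cos61.9° = 1.644 m → τ = 340.3 N·m clockwise.
Firefighter: 71.7×9.81 = 703.4 N at 5.34 m → arm 2.515 m → τ = 1769 N·m clockwise.
Wall normal N acts horizontally at the top; its moment arm is the height L sinθ = 6.98·sin61.9° = 6.157 m, counterclockwise.
Στ = 0 ⇒ N × 6.157 = 2109 ⇒ N = 342.5 N.
ΣFx = 0 ⇒ f = N_wall = 342.5 N. ΣFy = 0 ⇒ N_floor = 910.4 N.
μ_min = f / N_floor = 342.5 / 910.4 = 0.376.

μ_min ≈ 0.376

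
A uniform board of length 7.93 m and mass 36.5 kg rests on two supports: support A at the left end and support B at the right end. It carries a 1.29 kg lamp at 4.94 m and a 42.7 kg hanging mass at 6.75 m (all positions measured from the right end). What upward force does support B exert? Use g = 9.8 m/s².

Taking torques about support A:
Beam weight: 36.5 × 9.8 = 357.7 N down at 3.965 m → arm 3.965 m, τ = 357.7 × 3.965 = 1418 N·m clockwise.
Lamp: 1.29 × 9.8 = 12.64 N down at 4.94 m → arm 2.99 m, τ = 12.64 × 2.99 = 37.79 N·m clockwise.
Hanging mass: 42.7 × 9.8 = 418.5 N down at 6.75 m → arm 1.18 m, τ = 418.5 × 1.18 = 493.8 N·m clockwise.
Net load moment about support A = 1950 N·m clockwise.
Reaction R at support B is upward at 0 m, arm 7.93 m → moment R × 7.93 counterclockwise.
Setting net torque to zero: R × 7.93 = 1950 → R = 246 N.

R_B ≈ 246 N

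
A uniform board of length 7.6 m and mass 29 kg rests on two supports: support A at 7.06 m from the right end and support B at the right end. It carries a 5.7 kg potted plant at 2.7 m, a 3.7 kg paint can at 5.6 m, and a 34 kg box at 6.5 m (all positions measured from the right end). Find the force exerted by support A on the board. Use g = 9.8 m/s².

Sum moments about support B (its reaction then has zero moment arm).
Beam weight: 29 × 9.8 = 284.2 N down at 3.8 m → arm 3.8 m, τ = 284.2 × 3.8 = 1080 N·m counterclockwise.
Potted plant: 5.7 × 9.8 = 55.86 N down at 2.7 m → arm 2.7 m, τ = 55.86 × 2.7 = 150.8 N·m counterclockwise.
Paint can: 3.7 × 9.8 = 36.26 N down at 5.6 m → arm 5.6 m, τ = 36.26 × 5.6 = 203.1 N·m counterclockwise.
Box: 34 × 9.8 = 333.2 N down at 6.5 m → arm 6.5 m, τ = 333.2 × 6.5 = 2166 N·m counterclockwise.
Net load moment about support B = 3600 N·m counterclockwise.
Reaction R at support A is upward at 7.06 m, arm 7.06 m → moment R × 7.06 clockwise.
For rotational equilibrium, R × 7.06 = 3600, so R = 510 N.

R_A ≈ 510 N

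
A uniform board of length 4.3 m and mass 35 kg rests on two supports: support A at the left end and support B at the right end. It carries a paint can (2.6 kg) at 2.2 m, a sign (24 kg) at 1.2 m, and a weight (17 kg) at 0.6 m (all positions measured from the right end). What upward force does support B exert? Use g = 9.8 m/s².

R_B ≈ 497 N

Choose support A as the axis so its reaction then has zero moment arm.
Beam weight: 35 × 9.8 = 343 N down at 2.15 m → arm 2.15 m, τ = 343 × 2.15 = 737.4 N·m clockwise.
Paint can: 2.6 × 9.8 = 25.48 N down at 2.2 m → arm 2.1 m, τ = 25.48 × 2.1 = 53.51 N·m clockwise.
Sign: 24 × 9.8 = 235.2 N down at 1.2 m → arm 3.1 m, τ = 235.2 × 3.1 = 729.1 N·m clockwise.
Weight: 17 × 9.8 = 166.6 N down at 0.6 m → arm 3.7 m, τ = 166.6 × 3.7 = 616.4 N·m clockwise.
Net load moment about support A = 2136 N·m clockwise.
Reaction R at support B is upward at 0 m, arm 4.3 m → moment R × 4.3 counterclockwise.
For rotational equilibrium, R × 4.3 = 2136, so R = 497 N.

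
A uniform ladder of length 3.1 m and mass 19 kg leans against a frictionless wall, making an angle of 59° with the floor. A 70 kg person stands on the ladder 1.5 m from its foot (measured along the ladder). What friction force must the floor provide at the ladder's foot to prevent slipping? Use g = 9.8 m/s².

Take moments about the foot of the ladder.
Ladder weight 19×9.8 = 186.2 N acts at 1.55 m along the ladder; its horizontal arm is 1.55·cos59° = 0.7983 m → τ = 148.6 N·m clockwise.
Person: 70×9.8 = 686 N at 1.5 m → arm 0.7726 m → τ = 530 N·m clockwise.
Wall normal N acts horizontally at the top; its moment arm is the height L sinθ = 3.1·sin59° = 2.657 m, counterclockwise.
Balancing moments: N × 2.657 = 678.6, giving N = 255 N.
ΣFx = 0: friction at the foot balances the wall's push, so f = N_wall = 255 N.

f ≈ 255 N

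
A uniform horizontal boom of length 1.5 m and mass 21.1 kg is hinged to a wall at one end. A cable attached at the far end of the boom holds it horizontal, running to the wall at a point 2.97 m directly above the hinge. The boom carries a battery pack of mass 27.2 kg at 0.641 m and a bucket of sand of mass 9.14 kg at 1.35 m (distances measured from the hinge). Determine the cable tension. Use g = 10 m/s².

Choose the hinge as the axis so the unknown hinge reaction has zero arm there.
Beam weight: 21.1 × 10 = 211 N down at 0.75 m → arm 0.75 m, τ = 211 × 0.75 = 158.2 N·m clockwise.
Battery pack: 27.2 × 10 = 272 N down at 0.641 m → arm 0.641 m, τ = 272 × 0.641 = 174.4 N·m clockwise.
Bucket of sand: 9.14 × 10 = 91.4 N down at 1.35 m → arm 1.35 m, τ = 91.4 × 1.35 = 123.4 N·m clockwise.
Total clockwise load moment = 456 N·m.
The cable tension T acts at 1.5 m; only its component perpendicular to the boom, T sinθ, produces torque. sinθ = h/√(h²+d²) = 2.97/√(2.97²+1.5²) = 0.8926.
Balancing moments: T × 1.5 × 0.8926 = 456, giving T = 456 / 1.339 = 341 N.

T ≈ 341 N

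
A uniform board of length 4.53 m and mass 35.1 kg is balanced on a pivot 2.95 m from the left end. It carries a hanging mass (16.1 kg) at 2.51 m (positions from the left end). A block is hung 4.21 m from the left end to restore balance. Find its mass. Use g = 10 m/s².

Choose the pivot (at 2.95 m from the left end) as the axis so the support reaction has zero arm there.
Beam weight: 35.1 × 10 = 351 N down at 2.265 m → arm 0.685 m, τ = 351 × 0.685 = 240.4 N·m counterclockwise.
Hanging mass: 16.1 × 10 = 161 N down at 2.51 m → arm 0.44 m, τ = 161 × 0.44 = 70.84 N·m counterclockwise.
Net moment of known loads = 311.2 N·m counterclockwise.
An unknown mass m at 4.21 m has arm 1.26 m; its moment is m·g·1.26 clockwise.
Balancing moments: m × 10 × 1.26 = 311.2, giving m = 311.2 / (10 × 1.26) = 24.7 kg.

m ≈ 24.7 kg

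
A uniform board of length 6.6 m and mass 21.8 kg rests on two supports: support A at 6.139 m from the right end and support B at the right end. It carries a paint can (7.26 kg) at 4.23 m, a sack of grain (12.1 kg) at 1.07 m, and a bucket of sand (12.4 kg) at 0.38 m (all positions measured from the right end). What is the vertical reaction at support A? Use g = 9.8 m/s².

Sum moments about support B (its reaction then has zero moment arm).
Beam weight: 21.8 × 9.8 = 213.6 N down at 3.3 m → arm 3.3 m, τ = 213.6 × 3.3 = 704.9 N·m counterclockwise.
Paint can: 7.26 × 9.8 = 71.15 N down at 4.23 m → arm 4.23 m, τ = 71.15 × 4.23 = 301 N·m counterclockwise.
Sack of grain: 12.1 × 9.8 = 118.6 N down at 1.07 m → arm 1.07 m, τ = 118.6 × 1.07 = 126.9 N·m counterclockwise.
Bucket of sand: 12.4 × 9.8 = 121.5 N down at 0.38 m → arm 0.38 m, τ = 121.5 × 0.38 = 46.17 N·m counterclockwise.
Net load moment about support B = 1179 N·m counterclockwise.
Reaction R at support A is upward at 6.139 m, arm 6.139 m → moment R × 6.139 clockwise.
For rotational equilibrium, R × 6.139 = 1179, so R = 192 N.

R_A ≈ 192 N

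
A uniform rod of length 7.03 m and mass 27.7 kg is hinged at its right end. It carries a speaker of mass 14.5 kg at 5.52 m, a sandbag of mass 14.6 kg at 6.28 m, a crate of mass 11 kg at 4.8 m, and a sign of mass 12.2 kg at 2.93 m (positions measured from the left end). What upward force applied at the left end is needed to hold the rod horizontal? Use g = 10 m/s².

About the right end:
Beam weight: 27.7 × 10 = 277 N down at 3.515 m → arm 3.515 m, τ = 277 × 3.515 = 973.7 N·m counterclockwise.
Speaker: 14.5 × 10 = 145 N down at 5.52 m → arm 1.51 m, τ = 145 × 1.51 = 218.9 N·m counterclockwise.
Sandbag: 14.6 × 10 = 146 N down at 6.28 m → arm 0.75 m, τ = 146 × 0.75 = 109.5 N·m counterclockwise.
Crate: 11 × 10 = 110 N down at 4.8 m → arm 2.23 m, τ = 110 × 2.23 = 245.3 N·m counterclockwise.
Sign: 12.2 × 10 = 122 N down at 2.93 m → arm 4.1 m, τ = 122 × 4.1 = 500.2 N·m counterclockwise.
Net moment of the loads = 2048 N·m counterclockwise.
The upward force F acts at the left end, arm 7.03 m, giving F × 7.03 clockwise.
For rotational equilibrium, F × 7.03 = 2048, so F = 2048 / 7.03 = 291 N.

F ≈ 291 N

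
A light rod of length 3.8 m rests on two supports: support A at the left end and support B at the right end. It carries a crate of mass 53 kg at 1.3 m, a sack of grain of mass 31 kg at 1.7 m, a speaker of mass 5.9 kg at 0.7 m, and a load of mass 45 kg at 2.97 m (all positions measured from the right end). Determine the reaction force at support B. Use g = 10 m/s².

R_B ≈ 666 N

Sum moments about support A (its reaction then has zero moment arm).
Crate: 53 × 10 = 530 N down at 1.3 m → arm 2.5 m, τ = 530 × 2.5 = 1325 N·m clockwise.
Sack of grain: 31 × 10 = 310 N down at 1.7 m → arm 2.1 m, τ = 310 × 2.1 = 651 N·m clockwise.
Speaker: 5.9 × 10 = 59 N down at 0.7 m → arm 3.1 m, τ = 59 × 3.1 = 182.9 N·m clockwise.
Load: 45 × 10 = 450 N down at 2.97 m → arm 0.83 m, τ = 450 × 0.83 = 373.5 N·m clockwise.
Net load moment about support A = 2532 N·m clockwise.
Reaction R at support B is upward at 0 m, arm 3.8 m → moment R × 3.8 counterclockwise.
Στ = 0 ⇒ R × 3.8 = 2532 ⇒ R = 666 N.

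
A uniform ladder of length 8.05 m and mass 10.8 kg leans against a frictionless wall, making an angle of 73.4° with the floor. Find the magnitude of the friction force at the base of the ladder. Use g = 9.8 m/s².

f ≈ 15.8 N

Take moments about the foot of the ladder.
Ladder weight 10.8×9.8 = 105.8 N acts at 4.025 m along the ladder; its horizontal arm is 4.025·cos73.4° = 1.15 m → τ = 121.7 N·m clockwise.
Wall normal N acts horizontally at the top; its moment arm is the height L sinθ = 8.05·sin73.4° = 7.714 m, counterclockwise.
For rotational equilibrium, N × 7.714 = 121.7, so N = 15.8 N.
ΣFx = 0: friction at the foot balances the wall's push, so f = N_wall = 15.8 N.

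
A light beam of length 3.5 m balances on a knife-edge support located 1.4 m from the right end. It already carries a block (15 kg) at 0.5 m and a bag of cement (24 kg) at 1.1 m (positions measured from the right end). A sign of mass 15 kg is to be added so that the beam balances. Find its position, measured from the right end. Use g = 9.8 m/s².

Take moments about the knife-edge support (at 1.4 m from the right end).
Block: 15 × 9.8 = 147 N down at 0.5 m → arm 0.9 m, τ = 147 × 0.9 = 132.3 N·m clockwise.
Bag of cement: 24 × 9.8 = 235.2 N down at 1.1 m → arm 0.3 m, τ = 235.2 × 0.3 = 70.56 N·m clockwise.
Net moment of existing loads = 202.9 N·m clockwise.
The sign weighs 15 × 9.8 = 147 N and must supply an equal counterclockwise moment, so its lever arm about the knife-edge support is 202.9 / 147 = 1.38 m.
That puts it at 1.4 + 1.38 = 2.78 m from the right end.

x ≈ 2.78 m from the right end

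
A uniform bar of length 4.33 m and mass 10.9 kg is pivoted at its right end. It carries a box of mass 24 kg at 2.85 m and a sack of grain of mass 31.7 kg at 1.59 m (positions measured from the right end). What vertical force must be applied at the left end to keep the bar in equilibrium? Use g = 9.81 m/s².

F ≈ 323 N

Take moments about the right end.
Beam weight: 10.9 × 9.81 = 106.9 N down at 2.165 m → arm 2.165 m, τ = 106.9 × 2.165 = 231.4 N·m counterclockwise.
Box: 24 × 9.81 = 235.4 N down at 2.85 m → arm 2.85 m, τ = 235.4 × 2.85 = 670.9 N·m counterclockwise.
Sack of grain: 31.7 × 9.81 = 311 N down at 1.59 m → arm 1.59 m, τ = 311 × 1.59 = 494.5 N·m counterclockwise.
Net moment of the loads = 1397 N·m counterclockwise.
The upward force F acts at the left end, arm 4.33 m, giving F × 4.33 clockwise.
Balancing moments: F × 4.33 = 1397, giving F = 1397 / 4.33 = 323 N.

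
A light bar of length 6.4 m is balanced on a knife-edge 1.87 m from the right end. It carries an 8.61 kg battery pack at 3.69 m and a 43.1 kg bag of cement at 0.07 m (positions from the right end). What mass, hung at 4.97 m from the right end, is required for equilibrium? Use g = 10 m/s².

Choose the knife-edge (at 1.87 m from the right end) as the axis so the support reaction has zero arm there.
Battery pack: 8.61 × 10 = 86.1 N down at 3.69 m → arm 1.82 m, τ = 86.1 × 1.82 = 156.7 N·m counterclockwise.
Bag of cement: 43.1 × 10 = 431 N down at 0.07 m → arm 1.8 m, τ = 431 × 1.8 = 775.8 N·m clockwise.
Net moment of known loads = 619.1 N·m clockwise.
An unknown mass m at 4.97 m has arm 3.1 m; its moment is m·g·3.1 counterclockwise.
For rotational equilibrium, m × 10 × 3.1 = 619.1, so m = 619.1 / (10 × 3.1) = 20 kg.

m ≈ 20 kg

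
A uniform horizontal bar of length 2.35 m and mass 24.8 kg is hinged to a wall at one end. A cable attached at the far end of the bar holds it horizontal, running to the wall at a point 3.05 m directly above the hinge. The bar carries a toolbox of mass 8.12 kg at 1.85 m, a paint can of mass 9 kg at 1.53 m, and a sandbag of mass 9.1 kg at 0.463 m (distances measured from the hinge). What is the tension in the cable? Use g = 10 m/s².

Take moments about the hinge.
Beam weight: 24.8 × 10 = 248 N down at 1.175 m → arm 1.175 m, τ = 248 × 1.175 = 291.4 N·m clockwise.
Toolbox: 8.12 × 10 = 81.2 N down at 1.85 m → arm 1.85 m, τ = 81.2 × 1.85 = 150.2 N·m clockwise.
Paint can: 9 × 10 = 90 N down at 1.53 m → arm 1.53 m, τ = 90 × 1.53 = 137.7 N·m clockwise.
Sandbag: 9.1 × 10 = 91 N down at 0.463 m → arm 0.463 m, τ = 91 × 0.463 = 42.13 N·m clockwise.
Total clockwise load moment = 621.4 N·m.
The cable tension T acts at 2.35 m; only its component perpendicular to the bar, T sinθ, produces torque. sinθ = h/√(h²+d²) = 3.05/√(3.05²+2.35²) = 0.7921.
Στ = 0 ⇒ T × 2.35 × 0.7921 = 621.4 ⇒ T = 621.4 / 1.861 = 334 N.

T ≈ 334 N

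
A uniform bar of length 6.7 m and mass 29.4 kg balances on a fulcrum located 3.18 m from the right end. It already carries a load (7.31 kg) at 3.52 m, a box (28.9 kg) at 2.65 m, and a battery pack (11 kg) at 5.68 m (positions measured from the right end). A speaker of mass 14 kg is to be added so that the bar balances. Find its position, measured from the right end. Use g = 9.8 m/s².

x ≈ 1.78 m from the right end

Choose the fulcrum (at 3.18 m from the right end) as the axis so the support reaction has zero arm there.
Beam weight: 29.4 × 9.8 = 288.1 N down at 3.35 m → arm 0.17 m, τ = 288.1 × 0.17 = 48.98 N·m counterclockwise.
Load: 7.31 × 9.8 = 71.64 N down at 3.52 m → arm 0.34 m, τ = 71.64 × 0.34 = 24.36 N·m counterclockwise.
Box: 28.9 × 9.8 = 283.2 N down at 2.65 m → arm 0.53 m, τ = 283.2 × 0.53 = 150.1 N·m clockwise.
Battery pack: 11 × 9.8 = 107.8 N down at 5.68 m → arm 2.5 m, τ = 107.8 × 2.5 = 269.5 N·m counterclockwise.
Net moment of existing loads = 192.7 N·m counterclockwise.
The speaker weighs 14 × 9.8 = 137.2 N and must supply an equal clockwise moment, so its lever arm about the fulcrum is 192.7 / 137.2 = 1.4 m.
That puts it at 3.18 − 1.4 = 1.78 m from the right end.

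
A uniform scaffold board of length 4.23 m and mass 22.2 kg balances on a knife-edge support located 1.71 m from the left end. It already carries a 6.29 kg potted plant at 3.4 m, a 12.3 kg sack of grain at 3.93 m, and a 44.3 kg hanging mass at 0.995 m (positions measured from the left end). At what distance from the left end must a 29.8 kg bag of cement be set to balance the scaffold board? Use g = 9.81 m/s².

x ≈ 1.2 m from the left end

Take moments about the knife-edge support (at 1.71 m from the left end).
Beam weight: 22.2 × 9.81 = 217.8 N down at 2.115 m → arm 0.405 m, τ = 217.8 × 0.405 = 88.21 N·m clockwise.
Potted plant: 6.29 × 9.81 = 61.7 N down at 3.4 m → arm 1.69 m, τ = 61.7 × 1.69 = 104.3 N·m clockwise.
Sack of grain: 12.3 × 9.81 = 120.7 N down at 3.93 m → arm 2.22 m, τ = 120.7 × 2.22 = 268 N·m clockwise.
Hanging mass: 44.3 × 9.81 = 434.6 N down at 0.995 m → arm 0.715 m, τ = 434.6 × 0.715 = 310.7 N·m counterclockwise.
Net moment of existing loads = 149.8 N·m clockwise.
The bag of cement weighs 29.8 × 9.81 = 292.3 N and must supply an equal counterclockwise moment, so its lever arm about the knife-edge support is 149.8 / 292.3 = 0.512 m.
That puts it at 1.71 − 0.512 = 1.2 m from the left end.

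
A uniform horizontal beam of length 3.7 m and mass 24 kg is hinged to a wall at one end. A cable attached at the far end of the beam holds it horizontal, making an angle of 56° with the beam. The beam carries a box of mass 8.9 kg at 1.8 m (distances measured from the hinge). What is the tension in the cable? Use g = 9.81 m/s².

T ≈ 193 N

About the hinge:
Beam weight: 24 × 9.81 = 235.4 N down at 1.85 m → arm 1.85 m, τ = 235.4 × 1.85 = 435.5 N·m clockwise.
Box: 8.9 × 9.81 = 87.31 N down at 1.8 m → arm 1.8 m, τ = 87.31 × 1.8 = 157.2 N·m clockwise.
Total clockwise load moment = 592.7 N·m.
The cable tension T acts at 3.7 m; only its component perpendicular to the beam, T sinθ, produces torque. sin 56° = 0.829.
Balancing moments: T × 3.7 × 0.829 = 592.7, giving T = 592.7 / 3.067 = 193 N.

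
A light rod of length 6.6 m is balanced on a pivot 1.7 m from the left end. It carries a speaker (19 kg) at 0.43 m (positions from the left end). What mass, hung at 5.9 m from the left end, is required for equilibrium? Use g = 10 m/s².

Taking torques about the pivot (at 1.7 m from the left end):
Speaker: 19 × 10 = 190 N down at 0.43 m → arm 1.27 m, τ = 190 × 1.27 = 241.3 N·m counterclockwise.
Net moment of known loads = 241.3 N·m counterclockwise.
An unknown mass m at 5.9 m has arm 4.2 m; its moment is m·g·4.2 clockwise.
For rotational equilibrium, m × 10 × 4.2 = 241.3, so m = 241.3 / (10 × 4.2) = 5.75 kg.

m ≈ 5.75 kg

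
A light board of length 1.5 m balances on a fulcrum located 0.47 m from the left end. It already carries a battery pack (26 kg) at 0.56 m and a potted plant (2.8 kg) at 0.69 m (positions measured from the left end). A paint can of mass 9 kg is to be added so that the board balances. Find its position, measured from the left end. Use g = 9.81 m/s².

x ≈ 0.142 m from the left end

Sum moments about the fulcrum (at 0.47 m from the left end) (the support reaction has zero arm there).
Battery pack: 26 × 9.81 = 255.1 N down at 0.56 m → arm 0.09 m, τ = 255.1 × 0.09 = 22.96 N·m clockwise.
Potted plant: 2.8 × 9.81 = 27.47 N down at 0.69 m → arm 0.22 m, τ = 27.47 × 0.22 = 6.043 N·m clockwise.
Net moment of existing loads = 29 N·m clockwise.
The paint can weighs 9 × 9.81 = 88.29 N and must supply an equal counterclockwise moment, so its lever arm about the fulcrum is 29 / 88.29 = 0.328 m.
That puts it at 0.47 − 0.328 = 0.142 m from the left end.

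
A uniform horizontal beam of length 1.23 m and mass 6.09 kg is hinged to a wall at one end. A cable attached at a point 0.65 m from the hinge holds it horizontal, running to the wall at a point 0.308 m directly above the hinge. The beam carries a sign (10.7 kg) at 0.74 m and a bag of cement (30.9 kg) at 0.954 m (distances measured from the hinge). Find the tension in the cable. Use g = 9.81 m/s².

T ≈ 1450 N

Taking torques about the hinge:
Beam weight: 6.09 × 9.81 = 59.74 N down at 0.615 m → arm 0.615 m, τ = 59.74 × 0.615 = 36.74 N·m clockwise.
Sign: 10.7 × 9.81 = 105 N down at 0.74 m → arm 0.74 m, τ = 105 × 0.74 = 77.7 N·m clockwise.
Bag of cement: 30.9 × 9.81 = 303.1 N down at 0.954 m → arm 0.954 m, τ = 303.1 × 0.954 = 289.2 N·m clockwise.
Total clockwise load moment = 403.6 N·m.
The cable tension T acts at 0.65 m; only its component perpendicular to the beam, T sinθ, produces torque. sinθ = h/√(h²+d²) = 0.308/√(0.308²+0.65²) = 0.4282.
Setting net torque to zero: T × 0.65 × 0.4282 = 403.6 → T = 403.6 / 0.2783 = 1450 N.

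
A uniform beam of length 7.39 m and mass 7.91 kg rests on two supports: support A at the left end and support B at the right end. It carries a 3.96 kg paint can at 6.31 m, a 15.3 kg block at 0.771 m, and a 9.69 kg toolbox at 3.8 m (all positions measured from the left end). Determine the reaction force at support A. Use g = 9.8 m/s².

Taking torques about support B:
Beam weight: 7.91 × 9.8 = 77.52 N down at 3.695 m → arm 3.695 m, τ = 77.52 × 3.695 = 286.4 N·m counterclockwise.
Paint can: 3.96 × 9.8 = 38.81 N down at 6.31 m → arm 1.08 m, τ = 38.81 × 1.08 = 41.91 N·m counterclockwise.
Block: 15.3 × 9.8 = 149.9 N down at 0.771 m → arm 6.619 m, τ = 149.9 × 6.619 = 992.2 N·m counterclockwise.
Toolbox: 9.69 × 9.8 = 94.96 N down at 3.8 m → arm 3.59 m, τ = 94.96 × 3.59 = 340.9 N·m counterclockwise.
Net load moment about support B = 1661 N·m counterclockwise.
Reaction R at support A is upward at 0 m, arm 7.39 m → moment R × 7.39 clockwise.
For rotational equilibrium, R × 7.39 = 1661, so R = 225 N.

R_A ≈ 225 N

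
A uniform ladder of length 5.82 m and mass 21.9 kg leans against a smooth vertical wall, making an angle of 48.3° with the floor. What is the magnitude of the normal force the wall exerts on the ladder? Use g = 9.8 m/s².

N_wall ≈ 95.6 N

About the foot of the ladder:
Ladder weight 21.9×9.8 = 214.6 N acts at 2.91 m along the ladder; its horizontal arm is 2.91·cos48.3° = 1.936 m → τ = 415.5 N·m clockwise.
Wall normal N acts horizontally at the top; its moment arm is the height L sinθ = 5.82·sin48.3° = 4.345 m, counterclockwise.
Στ = 0 ⇒ N × 4.345 = 415.5 ⇒ N = 95.6 N.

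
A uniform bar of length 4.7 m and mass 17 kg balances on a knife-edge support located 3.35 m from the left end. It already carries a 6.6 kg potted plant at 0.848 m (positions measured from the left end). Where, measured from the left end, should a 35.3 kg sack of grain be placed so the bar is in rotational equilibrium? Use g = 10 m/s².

x ≈ 4.3 m from the left end

Choose the knife-edge support (at 3.35 m from the left end) as the axis so the support reaction has zero arm there.
Beam weight: 17 × 10 = 170 N down at 2.35 m → arm 1 m, τ = 170 × 1 = 170 N·m counterclockwise.
Potted plant: 6.6 × 10 = 66 N down at 0.848 m → arm 2.502 m, τ = 66 × 2.502 = 165.1 N·m counterclockwise.
Net moment of existing loads = 335.1 N·m counterclockwise.
The sack of grain weighs 35.3 × 10 = 353 N and must supply an equal clockwise moment, so its lever arm about the knife-edge support is 335.1 / 353 = 0.949 m.
That puts it at 3.35 + 0.949 = 4.3 m from the left end.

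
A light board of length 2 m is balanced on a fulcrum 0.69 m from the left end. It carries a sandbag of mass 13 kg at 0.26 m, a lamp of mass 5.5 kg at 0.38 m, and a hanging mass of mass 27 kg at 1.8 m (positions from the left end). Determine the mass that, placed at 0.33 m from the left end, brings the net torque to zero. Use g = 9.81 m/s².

m ≈ 63 kg

Choose the fulcrum (at 0.69 m from the left end) as the axis so the support reaction has zero arm there.
Sandbag: 13 × 9.81 = 127.5 N down at 0.26 m → arm 0.43 m, τ = 127.5 × 0.43 = 54.82 N·m counterclockwise.
Lamp: 5.5 × 9.81 = 53.96 N down at 0.38 m → arm 0.31 m, τ = 53.96 × 0.31 = 16.73 N·m counterclockwise.
Hanging mass: 27 × 9.81 = 264.9 N down at 1.8 m → arm 1.11 m, τ = 264.9 × 1.11 = 294 N·m clockwise.
Net moment of known loads = 222.4 N·m clockwise.
An unknown mass m at 0.33 m has arm 0.36 m; its moment is m·g·0.36 counterclockwise.
Balancing moments: m × 9.81 × 0.36 = 222.4, giving m = 222.4 / (9.81 × 0.36) = 63 kg.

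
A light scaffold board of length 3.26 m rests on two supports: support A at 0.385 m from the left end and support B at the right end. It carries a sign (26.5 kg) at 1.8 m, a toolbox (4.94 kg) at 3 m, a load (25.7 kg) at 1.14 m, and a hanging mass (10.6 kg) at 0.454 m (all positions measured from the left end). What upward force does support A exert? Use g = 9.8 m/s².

Take moments about support B.
Sign: 26.5 × 9.8 = 259.7 N down at 1.8 m → arm 1.46 m, τ = 259.7 × 1.46 = 379.2 N·m counterclockwise.
Toolbox: 4.94 × 9.8 = 48.41 N down at 3 m → arm 0.26 m, τ = 48.41 × 0.26 = 12.59 N·m counterclockwise.
Load: 25.7 × 9.8 = 251.9 N down at 1.14 m → arm 2.12 m, τ = 251.9 × 2.12 = 534 N·m counterclockwise.
Hanging mass: 10.6 × 9.8 = 103.9 N down at 0.454 m → arm 2.806 m, τ = 103.9 × 2.806 = 291.5 N·m counterclockwise.
Net load moment about support B = 1217 N·m counterclockwise.
Reaction R at support A is upward at 0.385 m, arm 2.875 m → moment R × 2.875 clockwise.
For rotational equilibrium, R × 2.875 = 1217, so R = 423 N.

R_A ≈ 423 N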